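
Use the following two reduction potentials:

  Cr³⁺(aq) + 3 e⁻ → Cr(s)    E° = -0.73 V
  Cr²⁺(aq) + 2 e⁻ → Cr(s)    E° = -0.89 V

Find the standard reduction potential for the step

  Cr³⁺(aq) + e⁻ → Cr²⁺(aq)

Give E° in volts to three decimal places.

-0.410 V

Sequential free energies add, so n₃E°₃ = n₁E°₁ + n₂E°₂.
With n₃ = 3, and the known step contributing 2×(-0.89) V, the unknown satisfies 1·E° = 3×(-0.73) − 2×(-0.89) = -0.410.
E° = -0.410 / 1 = -0.410 V.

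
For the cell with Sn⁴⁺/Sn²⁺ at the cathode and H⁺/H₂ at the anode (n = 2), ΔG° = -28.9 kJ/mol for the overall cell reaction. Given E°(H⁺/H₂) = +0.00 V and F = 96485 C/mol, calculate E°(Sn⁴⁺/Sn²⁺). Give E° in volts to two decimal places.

+0.15 V

E°cell = −ΔG°/(nF) = −(-28.9×10³)/((2)(96485)) = +0.150 V.
Since Sn⁴⁺/Sn²⁺ is the cathode and H⁺/H₂ the anode, E°cell = E°(Sn⁴⁺/Sn²⁺) − E°(H⁺/H₂).
So E°(Sn⁴⁺/Sn²⁺) = E°cell + E°(H⁺/H₂) = +0.150 + (+0.00) = +0.15 V.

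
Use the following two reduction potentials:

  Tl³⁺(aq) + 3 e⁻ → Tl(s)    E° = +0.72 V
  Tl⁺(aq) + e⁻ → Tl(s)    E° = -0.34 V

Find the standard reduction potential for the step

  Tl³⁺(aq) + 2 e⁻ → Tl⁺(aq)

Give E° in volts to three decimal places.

Sequential free energies add, so n₃E°₃ = n₁E°₁ + n₂E°₂.
With n₃ = 3, and the known step contributing 1×(-0.34) V, the unknown satisfies 2·E° = 3×(+0.72) − 1×(-0.34) = +2.500.
E° = +2.500 / 2 = +1.250 V.

+1.250 V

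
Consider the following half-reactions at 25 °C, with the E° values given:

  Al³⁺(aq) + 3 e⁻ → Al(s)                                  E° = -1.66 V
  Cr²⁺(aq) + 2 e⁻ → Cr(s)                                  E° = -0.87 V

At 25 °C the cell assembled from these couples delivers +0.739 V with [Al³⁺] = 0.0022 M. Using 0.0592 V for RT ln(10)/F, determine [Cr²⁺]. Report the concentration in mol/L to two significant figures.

Cr²⁺/Cr is the cathode, Al³⁺/Al the anode: E°cell = +0.79 V, n = 6.
Overall reaction: 3 Cr²⁺(aq) + 2 Al(s) → 3 Cr(s) + 2 Al³⁺(aq); Q = [Al³⁺]^2/[Cr²⁺]^3.
From E = E° − (0.0592/n) log Q: log Q = (E° − E)·n/0.0592 = (+0.79 − (+0.739))·6/0.0592 = 5.1689.
So 3·log[Cr²⁺] = 2·log(0.0022) − log Q = -5.3152 − (5.1689) = -10.4841; log[Cr²⁺] = -10.4841 / 3 = -3.4947; [Cr²⁺] = 10^(-3.4947) ≈ 0.00032 M.

0.00032 M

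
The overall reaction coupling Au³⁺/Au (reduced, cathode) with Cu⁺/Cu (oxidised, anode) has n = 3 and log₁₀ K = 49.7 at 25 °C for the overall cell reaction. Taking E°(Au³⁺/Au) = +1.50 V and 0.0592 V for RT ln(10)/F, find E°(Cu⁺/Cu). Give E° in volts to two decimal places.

E°cell = (0.0592/n)·log K = (0.0592/3)(49.7) = +0.981 V.
Since Au³⁺/Au is the cathode and Cu⁺/Cu the anode, E°cell = E°(Au³⁺/Au) − E°(Cu⁺/Cu).
So E°(Cu⁺/Cu) = E°(Au³⁺/Au) − E°cell = (+1.50) − (+0.981) = +0.52 V.

+0.52 V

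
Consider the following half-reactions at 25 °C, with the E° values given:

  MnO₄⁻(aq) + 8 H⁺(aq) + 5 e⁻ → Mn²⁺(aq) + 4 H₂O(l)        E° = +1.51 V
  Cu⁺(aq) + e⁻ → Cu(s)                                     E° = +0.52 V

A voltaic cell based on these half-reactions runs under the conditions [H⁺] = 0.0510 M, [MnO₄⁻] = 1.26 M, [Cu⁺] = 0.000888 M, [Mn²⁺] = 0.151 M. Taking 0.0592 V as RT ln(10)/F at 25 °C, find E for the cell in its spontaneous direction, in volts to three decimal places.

+1.059 V

MnO₄⁻/Mn²⁺ is the cathode (higher E°), Cu⁺/Cu the anode: E°cell = +1.51 − (+0.52) = +0.99 V, n = 5.
Overall: MnO₄⁻(aq) + 8 H⁺(aq) + 5 Cu(s) → Mn²⁺(aq) + 4 H₂O(l) + 5 Cu⁺(aq)
Q = [Mn²⁺]·[Cu⁺]^5 / ([MnO₄⁻]·[H⁺]^8); log Q = -5.840.
E = E° − (0.0592/n) log Q = +0.99 − (0.0592/5)(-5.840) = +1.059 V.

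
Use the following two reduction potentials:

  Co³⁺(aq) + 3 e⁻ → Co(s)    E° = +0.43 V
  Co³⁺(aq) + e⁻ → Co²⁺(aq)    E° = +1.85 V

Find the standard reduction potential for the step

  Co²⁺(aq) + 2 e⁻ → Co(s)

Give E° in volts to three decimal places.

Sequential free energies add, so n₃E°₃ = n₁E°₁ + n₂E°₂.
With n₃ = 3, and the known step contributing 1×(+1.85) V, the unknown satisfies 2·E° = 3×(+0.43) − 1×(+1.85) = -0.560.
E° = -0.560 / 2 = -0.280 V.

-0.280 V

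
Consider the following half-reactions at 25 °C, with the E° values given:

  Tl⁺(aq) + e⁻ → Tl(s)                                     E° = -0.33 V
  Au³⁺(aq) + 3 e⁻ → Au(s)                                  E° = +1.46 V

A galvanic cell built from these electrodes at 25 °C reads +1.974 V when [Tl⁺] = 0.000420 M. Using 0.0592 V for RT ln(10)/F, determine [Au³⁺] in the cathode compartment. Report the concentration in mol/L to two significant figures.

0.16 M

Au³⁺/Au is the cathode, Tl⁺/Tl the anode: E°cell = +1.79 V, n = 3.
Overall reaction: Au³⁺(aq) + 3 Tl(s) → Au(s) + 3 Tl⁺(aq); Q = [Tl⁺]^3/[Au³⁺]^1.
From E = E° − (0.0592/n) log Q: log Q = (E° − E)·n/0.0592 = (+1.79 − (+1.974))·3/0.0592 = -9.3243.
So 1·log[Au³⁺] = 3·log(0.00042) − log Q = -10.1303 − (-9.3243) = -0.8060; [Au³⁺] = 10^(-0.8060) ≈ 0.16 M.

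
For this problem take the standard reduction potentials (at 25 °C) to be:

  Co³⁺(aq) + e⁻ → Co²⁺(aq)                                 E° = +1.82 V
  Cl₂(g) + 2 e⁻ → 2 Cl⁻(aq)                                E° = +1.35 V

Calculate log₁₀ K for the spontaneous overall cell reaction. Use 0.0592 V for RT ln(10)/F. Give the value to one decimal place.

Cathode: Co³⁺/Co²⁺; anode: Cl₂/Cl⁻. E°cell = +0.47 V, n = 2.
log K = nE°cell / 0.0592 = (2)(+0.47) / 0.0592 = 15.9.

15.9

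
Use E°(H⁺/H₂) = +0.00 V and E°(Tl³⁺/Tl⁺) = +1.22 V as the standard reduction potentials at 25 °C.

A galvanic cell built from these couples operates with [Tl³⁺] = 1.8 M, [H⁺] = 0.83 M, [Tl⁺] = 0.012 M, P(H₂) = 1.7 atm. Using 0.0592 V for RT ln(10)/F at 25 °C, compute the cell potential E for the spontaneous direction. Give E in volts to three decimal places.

Tl³⁺/Tl⁺ is the cathode (higher E°), H⁺/H₂ the anode: E°cell = +1.22 − (+0.00) = +1.22 V, n = 2.
Overall: Tl³⁺(aq) + H₂(g) → Tl⁺(aq) + 2 H⁺(aq)
Q = [Tl⁺]·[H⁺]^2 / ([Tl³⁺]·P(H₂)); log Q = -2.568.
E = E° − (0.0592/n) log Q = +1.22 − (0.0592/2)(-2.568) = +1.296 V.

+1.296 V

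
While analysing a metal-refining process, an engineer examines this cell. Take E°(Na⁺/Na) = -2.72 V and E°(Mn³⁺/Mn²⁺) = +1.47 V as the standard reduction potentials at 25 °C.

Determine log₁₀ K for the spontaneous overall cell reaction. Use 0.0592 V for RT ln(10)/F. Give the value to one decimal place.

Cathode: Mn³⁺/Mn²⁺; anode: Na⁺/Na. E°cell = +4.19 V, n = 1.
log K = nE°cell / 0.0592 = (1)(+4.19) / 0.0592 = 70.8.

70.8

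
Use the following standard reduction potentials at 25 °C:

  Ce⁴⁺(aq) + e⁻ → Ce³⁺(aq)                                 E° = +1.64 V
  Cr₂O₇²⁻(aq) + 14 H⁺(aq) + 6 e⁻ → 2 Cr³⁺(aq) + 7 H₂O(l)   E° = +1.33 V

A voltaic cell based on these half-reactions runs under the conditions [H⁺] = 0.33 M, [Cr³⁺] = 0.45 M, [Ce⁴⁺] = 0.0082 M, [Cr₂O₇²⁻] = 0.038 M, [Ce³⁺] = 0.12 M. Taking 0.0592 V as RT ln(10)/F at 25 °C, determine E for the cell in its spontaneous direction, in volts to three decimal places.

Ce⁴⁺/Ce³⁺ is the cathode (higher E°), Cr₂O₇²⁻/Cr³⁺ the anode: E°cell = +1.64 − (+1.33) = +0.31 V, n = 6.
Overall: 6 Ce⁴⁺(aq) + 2 Cr³⁺(aq) + 7 H₂O(l) → 6 Ce³⁺(aq) + Cr₂O₇²⁻(aq) + 14 H⁺(aq)
Q = [Ce³⁺]^6·[Cr₂O₇²⁻]·[H⁺]^14 / ([Ce⁴⁺]^6·[Cr³⁺]^2); log Q = -0.475.
E = E° − (0.0592/n) log Q = +0.31 − (0.0592/6)(-0.475) = +0.315 V.

+0.315 V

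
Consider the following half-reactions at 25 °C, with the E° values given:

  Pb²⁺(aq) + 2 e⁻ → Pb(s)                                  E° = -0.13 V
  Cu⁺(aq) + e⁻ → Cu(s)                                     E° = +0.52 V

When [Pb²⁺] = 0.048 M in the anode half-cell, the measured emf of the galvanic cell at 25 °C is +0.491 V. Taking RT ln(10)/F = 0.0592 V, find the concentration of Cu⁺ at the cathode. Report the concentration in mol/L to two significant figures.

Cu⁺/Cu is the cathode, Pb²⁺/Pb the anode: E°cell = +0.65 V, n = 2.
Overall reaction: 2 Cu⁺(aq) + Pb(s) → 2 Cu(s) + Pb²⁺(aq); Q = [Pb²⁺]^1/[Cu⁺]^2.
From E = E° − (0.0592/n) log Q: log Q = (E° − E)·n/0.0592 = (+0.65 − (+0.491))·2/0.0592 = 5.3716.
So 2·log[Cu⁺] = 1·log(0.048) − log Q = -1.3188 − (5.3716) = -6.6904; log[Cu⁺] = -6.6904 / 2 = -3.3452; [Cu⁺] = 10^(-3.3452) ≈ 0.00045 M.

0.00045 M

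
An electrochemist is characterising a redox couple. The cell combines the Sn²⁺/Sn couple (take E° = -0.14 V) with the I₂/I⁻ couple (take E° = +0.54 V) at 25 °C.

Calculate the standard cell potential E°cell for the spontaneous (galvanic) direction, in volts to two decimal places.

+0.68 V

The I₂/I⁻ couple has the higher reduction potential, so it is the cathode; Sn²⁺/Sn is oxidised at the anode.
E°cell = E°(cathode) − E°(anode) = (+0.54) − (-0.14) = +0.68 V.
Since E°cell > 0, the reaction is spontaneous under standard conditions.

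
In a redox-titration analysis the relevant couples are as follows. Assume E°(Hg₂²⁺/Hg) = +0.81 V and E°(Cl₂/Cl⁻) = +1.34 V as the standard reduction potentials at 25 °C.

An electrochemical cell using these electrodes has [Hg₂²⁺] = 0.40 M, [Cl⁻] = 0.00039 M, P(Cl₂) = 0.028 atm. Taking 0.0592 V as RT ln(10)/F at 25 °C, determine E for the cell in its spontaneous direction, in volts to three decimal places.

+0.698 V

Cl₂/Cl⁻ is the cathode (higher E°), Hg₂²⁺/Hg the anode: E°cell = +1.34 − (+0.81) = +0.53 V, n = 2.
Overall: Cl₂(g) + 2 Hg(l) → 2 Cl⁻(aq) + Hg₂²⁺(aq)
Q = [Cl⁻]^2·[Hg₂²⁺] / (P(Cl₂)); log Q = -5.663.
E = E° − (0.0592/n) log Q = +0.53 − (0.0592/2)(-5.663) = +0.698 V.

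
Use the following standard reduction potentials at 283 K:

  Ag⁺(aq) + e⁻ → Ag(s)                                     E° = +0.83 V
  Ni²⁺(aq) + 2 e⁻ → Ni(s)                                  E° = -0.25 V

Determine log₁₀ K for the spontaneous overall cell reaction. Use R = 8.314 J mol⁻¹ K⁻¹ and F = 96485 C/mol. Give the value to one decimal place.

38.5

Cathode: Ag⁺/Ag; anode: Ni²⁺/Ni. E°cell = (+0.83) − (-0.25) = +1.08 V, with n = 2.
ΔG° = −nFE° = −RT ln K, so ln K = nFE°/(RT) = (2)(96485)(+1.08) / ((8.314)(283)) = 88.576.
log₁₀ K = 88.576 / ln 10 = 38.5.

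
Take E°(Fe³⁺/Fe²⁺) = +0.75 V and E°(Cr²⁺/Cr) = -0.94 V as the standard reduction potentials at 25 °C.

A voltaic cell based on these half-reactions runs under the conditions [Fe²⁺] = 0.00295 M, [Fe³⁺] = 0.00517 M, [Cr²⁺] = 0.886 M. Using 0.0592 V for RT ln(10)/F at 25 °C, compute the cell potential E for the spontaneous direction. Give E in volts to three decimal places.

Fe³⁺/Fe²⁺ is the cathode (higher E°), Cr²⁺/Cr the anode: E°cell = +0.75 − (-0.94) = +1.69 V, n = 2.
Overall: 2 Fe³⁺(aq) + Cr(s) → 2 Fe²⁺(aq) + Cr²⁺(aq)
Q = [Fe²⁺]^2·[Cr²⁺] / ([Fe³⁺]^2); log Q = -0.540.
E = E° − (0.0592/n) log Q = +1.69 − (0.0592/2)(-0.540) = +1.706 V.

+1.706 V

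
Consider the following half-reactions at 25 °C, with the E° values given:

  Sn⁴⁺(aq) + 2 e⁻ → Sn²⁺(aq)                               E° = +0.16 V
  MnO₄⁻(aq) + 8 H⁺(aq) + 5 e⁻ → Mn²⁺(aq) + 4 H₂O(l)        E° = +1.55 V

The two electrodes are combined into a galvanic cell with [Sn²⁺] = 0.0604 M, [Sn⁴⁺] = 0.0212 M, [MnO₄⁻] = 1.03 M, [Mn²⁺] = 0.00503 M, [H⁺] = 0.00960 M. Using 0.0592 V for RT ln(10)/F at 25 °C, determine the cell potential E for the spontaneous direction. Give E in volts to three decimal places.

MnO₄⁻/Mn²⁺ is the cathode (higher E°), Sn⁴⁺/Sn²⁺ the anode: E°cell = +1.55 − (+0.16) = +1.39 V, n = 10.
Overall: 2 MnO₄⁻(aq) + 16 H⁺(aq) + 5 Sn²⁺(aq) → 2 Mn²⁺(aq) + 8 H₂O(l) + 5 Sn⁴⁺(aq)
Q = [Mn²⁺]^2·[Sn⁴⁺]^5 / ([MnO₄⁻]^2·[H⁺]^16·[Sn²⁺]^5); log Q = 25.388.
E = E° − (0.0592/n) log Q = +1.39 − (0.0592/10)(25.388) = +1.240 V.

+1.240 V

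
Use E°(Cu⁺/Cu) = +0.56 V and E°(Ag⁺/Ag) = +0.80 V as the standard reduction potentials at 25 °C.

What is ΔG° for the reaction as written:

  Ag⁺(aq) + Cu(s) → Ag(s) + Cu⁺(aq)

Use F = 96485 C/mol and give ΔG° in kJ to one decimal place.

As written, Ag⁺/Ag is reduced (cathode) and Cu⁺/Cu is oxidised (anode), so E°cell = (+0.80) − (+0.56) = +0.24 V.
Balancing electrons gives n = 1.
ΔG° = −nFE° = −(1)(96485)(+0.24) = -23,156 J = -23.2 kJ.

-23.2 kJ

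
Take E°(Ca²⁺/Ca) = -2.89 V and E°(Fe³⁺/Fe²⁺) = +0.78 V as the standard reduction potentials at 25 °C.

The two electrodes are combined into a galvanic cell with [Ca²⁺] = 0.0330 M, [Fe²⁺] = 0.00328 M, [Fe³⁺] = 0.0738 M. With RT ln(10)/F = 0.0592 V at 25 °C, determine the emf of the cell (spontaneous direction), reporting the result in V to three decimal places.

+3.794 V

Fe³⁺/Fe²⁺ is the cathode (higher E°), Ca²⁺/Ca the anode: E°cell = +0.78 − (-2.89) = +3.67 V, n = 2.
Overall: 2 Fe³⁺(aq) + Ca(s) → 2 Fe²⁺(aq) + Ca²⁺(aq)
Q = [Fe²⁺]^2·[Ca²⁺] / ([Fe³⁺]^2); log Q = -4.186.
E = E° − (0.0592/n) log Q = +3.67 − (0.0592/2)(-4.186) = +3.794 V.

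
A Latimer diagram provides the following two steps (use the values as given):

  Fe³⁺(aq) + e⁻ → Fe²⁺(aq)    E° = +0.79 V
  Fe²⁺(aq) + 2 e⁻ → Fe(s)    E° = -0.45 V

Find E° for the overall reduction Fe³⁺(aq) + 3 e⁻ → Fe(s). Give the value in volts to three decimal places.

Standard free energies of sequential steps add: ΔG°₃ = ΔG°₁ + ΔG°₂, so n₃E°₃ = n₁E°₁ + n₂E°₂.
E°₃ = (1×+0.79 + 2×-0.45) / 3 = (-0.110) / 3 = -0.037 V.
Simply averaging or adding the two E° values would be wrong; the electron-weighted sum is required.

-0.037 V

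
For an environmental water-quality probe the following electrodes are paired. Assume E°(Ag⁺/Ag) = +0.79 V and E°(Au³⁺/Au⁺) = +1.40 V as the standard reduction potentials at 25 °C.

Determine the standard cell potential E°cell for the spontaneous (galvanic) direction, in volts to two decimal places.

The Au³⁺/Au⁺ couple has the higher reduction potential, so it is the cathode; Ag⁺/Ag is oxidised at the anode.
E°cell = E°(cathode) − E°(anode) = (+1.40) − (+0.79) = +0.61 V.
Since E°cell > 0, the reaction is spontaneous under standard conditions.

+0.61 V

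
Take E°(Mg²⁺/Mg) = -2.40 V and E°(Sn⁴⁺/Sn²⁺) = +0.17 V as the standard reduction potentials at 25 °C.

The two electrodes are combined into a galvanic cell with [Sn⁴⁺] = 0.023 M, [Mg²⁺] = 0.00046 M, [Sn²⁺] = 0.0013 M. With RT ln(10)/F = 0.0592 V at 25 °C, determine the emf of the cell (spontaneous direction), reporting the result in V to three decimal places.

+2.706 V

Sn⁴⁺/Sn²⁺ is the cathode (higher E°), Mg²⁺/Mg the anode: E°cell = +0.17 − (-2.40) = +2.57 V, n = 2.
Overall: Sn⁴⁺(aq) + Mg(s) → Sn²⁺(aq) + Mg²⁺(aq)
Q = [Sn²⁺]·[Mg²⁺] / ([Sn⁴⁺]); log Q = -4.585.
E = E° − (0.0592/n) log Q = +2.57 − (0.0592/2)(-4.585) = +2.706 V.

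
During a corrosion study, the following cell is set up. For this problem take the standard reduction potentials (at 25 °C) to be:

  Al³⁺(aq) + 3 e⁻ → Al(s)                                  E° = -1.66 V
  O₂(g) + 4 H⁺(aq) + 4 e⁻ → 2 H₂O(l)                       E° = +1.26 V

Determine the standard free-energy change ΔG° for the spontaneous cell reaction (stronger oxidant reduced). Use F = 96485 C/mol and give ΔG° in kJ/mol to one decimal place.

-3380.8 kJ/mol

O₂/H₂O (E° = +1.26 V) is the cathode; Al³⁺/Al (E° = -1.66 V) is the anode, so E°cell = +2.92 V.
Balancing electrons gives n = 12 (lcm of 4 and 3).
ΔG° = −nFE° = −(12)(96485)(+2.92) = -3,380,834 J = -3380.8 kJ/mol.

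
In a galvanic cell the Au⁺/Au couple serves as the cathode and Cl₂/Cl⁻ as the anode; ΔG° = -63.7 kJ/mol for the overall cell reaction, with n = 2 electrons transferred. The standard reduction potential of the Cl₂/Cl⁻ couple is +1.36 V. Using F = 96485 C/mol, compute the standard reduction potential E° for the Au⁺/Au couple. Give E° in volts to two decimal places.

+1.69 V

E°cell = −ΔG°/(nF) = −(-63.7×10³)/((2)(96485)) = +0.330 V.
Since Au⁺/Au is the cathode and Cl₂/Cl⁻ the anode, E°cell = E°(Au⁺/Au) − E°(Cl₂/Cl⁻).
So E°(Au⁺/Au) = E°cell + E°(Cl₂/Cl⁻) = +0.330 + (+1.36) = +1.69 V.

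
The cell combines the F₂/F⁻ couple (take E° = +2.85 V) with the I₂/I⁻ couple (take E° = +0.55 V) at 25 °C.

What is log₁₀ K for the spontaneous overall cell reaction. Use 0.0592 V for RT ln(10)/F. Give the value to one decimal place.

Cathode: F₂/F⁻; anode: I₂/I⁻. E°cell = +2.30 V, n = 2.
log K = nE°cell / 0.0592 = (2)(+2.30) / 0.0592 = 77.7.

77.7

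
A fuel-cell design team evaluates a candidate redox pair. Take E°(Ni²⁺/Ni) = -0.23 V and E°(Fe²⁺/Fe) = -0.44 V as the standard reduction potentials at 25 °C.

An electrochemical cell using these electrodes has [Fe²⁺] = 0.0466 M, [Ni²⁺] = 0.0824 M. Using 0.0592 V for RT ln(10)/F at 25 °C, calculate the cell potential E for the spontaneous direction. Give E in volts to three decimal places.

+0.217 V

Ni²⁺/Ni is the cathode (higher E°), Fe²⁺/Fe the anode: E°cell = -0.23 − (-0.44) = +0.21 V, n = 2.
Overall: Ni²⁺(aq) + Fe(s) → Ni(s) + Fe²⁺(aq)
Q = [Fe²⁺] / ([Ni²⁺]); log Q = -0.248.
E = E° − (0.0592/n) log Q = +0.21 − (0.0592/2)(-0.248) = +0.217 V.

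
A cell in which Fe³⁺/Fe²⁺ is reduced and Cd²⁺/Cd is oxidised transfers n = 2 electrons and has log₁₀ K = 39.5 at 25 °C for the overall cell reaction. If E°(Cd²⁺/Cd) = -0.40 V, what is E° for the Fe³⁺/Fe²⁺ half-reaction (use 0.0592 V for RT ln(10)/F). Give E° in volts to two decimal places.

+0.77 V

E°cell = (0.0592/n)·log K = (0.0592/2)(39.5) = +1.169 V.
Since Fe³⁺/Fe²⁺ is the cathode and Cd²⁺/Cd the anode, E°cell = E°(Fe³⁺/Fe²⁺) − E°(Cd²⁺/Cd).
So E°(Fe³⁺/Fe²⁺) = E°cell + E°(Cd²⁺/Cd) = +1.169 + (-0.40) = +0.77 V.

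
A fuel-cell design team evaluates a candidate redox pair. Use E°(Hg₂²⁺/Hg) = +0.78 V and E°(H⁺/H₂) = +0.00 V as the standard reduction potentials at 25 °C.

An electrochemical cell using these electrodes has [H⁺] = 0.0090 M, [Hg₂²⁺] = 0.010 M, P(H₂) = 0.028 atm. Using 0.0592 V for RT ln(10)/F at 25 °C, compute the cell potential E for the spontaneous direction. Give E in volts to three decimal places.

+0.796 V

Hg₂²⁺/Hg is the cathode (higher E°), H⁺/H₂ the anode: E°cell = +0.78 − (+0.00) = +0.78 V, n = 2.
Overall: Hg₂²⁺(aq) + H₂(g) → 2 Hg(l) + 2 H⁺(aq)
Q = [H⁺]^2 / ([Hg₂²⁺]·P(H₂)); log Q = -0.539.
E = E° − (0.0592/n) log Q = +0.78 − (0.0592/2)(-0.539) = +0.796 V.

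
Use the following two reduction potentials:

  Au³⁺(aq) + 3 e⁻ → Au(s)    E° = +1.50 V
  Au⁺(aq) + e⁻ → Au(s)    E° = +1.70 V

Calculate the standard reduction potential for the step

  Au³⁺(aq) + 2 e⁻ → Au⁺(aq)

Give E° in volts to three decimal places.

Sequential free energies add, so n₃E°₃ = n₁E°₁ + n₂E°₂.
With n₃ = 3, and the known step contributing 1×(+1.70) V, the unknown satisfies 2·E° = 3×(+1.50) − 1×(+1.70) = +2.800.
E° = +2.800 / 2 = +1.400 V.

+1.400 V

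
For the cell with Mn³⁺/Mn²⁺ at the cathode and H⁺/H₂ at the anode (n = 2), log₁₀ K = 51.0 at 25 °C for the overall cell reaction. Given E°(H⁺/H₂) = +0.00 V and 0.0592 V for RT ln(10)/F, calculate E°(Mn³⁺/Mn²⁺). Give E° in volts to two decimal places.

E°cell = (0.0592/n)·log K = (0.0592/2)(51.0) = +1.510 V.
Since Mn³⁺/Mn²⁺ is the cathode and H⁺/H₂ the anode, E°cell = E°(Mn³⁺/Mn²⁺) − E°(H⁺/H₂).
So E°(Mn³⁺/Mn²⁺) = E°cell + E°(H⁺/H₂) = +1.510 + (+0.00) = +1.51 V.

+1.51 V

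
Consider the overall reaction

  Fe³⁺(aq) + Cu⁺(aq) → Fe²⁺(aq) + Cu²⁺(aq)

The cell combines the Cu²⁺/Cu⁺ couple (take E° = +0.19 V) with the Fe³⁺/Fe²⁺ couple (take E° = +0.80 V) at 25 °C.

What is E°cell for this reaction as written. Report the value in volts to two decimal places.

+0.61 V

The Fe³⁺/Fe²⁺ couple has the higher reduction potential, so it is the cathode; Cu²⁺/Cu⁺ is oxidised at the anode.
E°cell = E°(cathode) − E°(anode) = (+0.80) − (+0.19) = +0.61 V.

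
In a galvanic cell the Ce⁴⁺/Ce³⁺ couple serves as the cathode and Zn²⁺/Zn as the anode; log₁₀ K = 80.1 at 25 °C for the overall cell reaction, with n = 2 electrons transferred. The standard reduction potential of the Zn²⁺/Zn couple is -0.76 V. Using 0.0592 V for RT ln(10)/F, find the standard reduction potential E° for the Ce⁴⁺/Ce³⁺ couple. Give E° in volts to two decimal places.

E°cell = (0.0592/n)·log K = (0.0592/2)(80.1) = +2.371 V.
Since Ce⁴⁺/Ce³⁺ is the cathode and Zn²⁺/Zn the anode, E°cell = E°(Ce⁴⁺/Ce³⁺) − E°(Zn²⁺/Zn).
So E°(Ce⁴⁺/Ce³⁺) = E°cell + E°(Zn²⁺/Zn) = +2.371 + (-0.76) = +1.61 V.

+1.61 V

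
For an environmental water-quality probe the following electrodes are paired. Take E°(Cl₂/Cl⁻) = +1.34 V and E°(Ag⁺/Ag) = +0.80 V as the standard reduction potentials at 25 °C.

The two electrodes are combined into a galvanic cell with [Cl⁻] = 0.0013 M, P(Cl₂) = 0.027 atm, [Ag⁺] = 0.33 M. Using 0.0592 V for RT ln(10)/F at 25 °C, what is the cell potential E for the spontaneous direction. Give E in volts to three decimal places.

+0.693 V

Cl₂/Cl⁻ is the cathode (higher E°), Ag⁺/Ag the anode: E°cell = +1.34 − (+0.80) = +0.54 V, n = 2.
Overall: Cl₂(g) + 2 Ag(s) → 2 Cl⁻(aq) + 2 Ag⁺(aq)
Q = [Cl⁻]^2·[Ag⁺]^2 / (P(Cl₂)); log Q = -5.166.
E = E° − (0.0592/n) log Q = +0.54 − (0.0592/2)(-5.166) = +0.693 V.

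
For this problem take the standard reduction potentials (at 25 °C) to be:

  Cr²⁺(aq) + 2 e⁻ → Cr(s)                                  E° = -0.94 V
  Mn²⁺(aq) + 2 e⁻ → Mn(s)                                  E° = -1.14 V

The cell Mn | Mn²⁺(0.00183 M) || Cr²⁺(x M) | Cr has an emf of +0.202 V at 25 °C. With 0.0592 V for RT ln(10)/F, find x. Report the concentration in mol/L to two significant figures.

Cr²⁺/Cr is the cathode, Mn²⁺/Mn the anode: E°cell = +0.20 V, n = 2.
Overall reaction: Cr²⁺(aq) + Mn(s) → Cr(s) + Mn²⁺(aq); Q = [Mn²⁺]^1/[Cr²⁺]^1.
From E = E° − (0.0592/n) log Q: log Q = (E° − E)·n/0.0592 = (+0.20 − (+0.202))·2/0.0592 = -0.0676.
So 1·log[Cr²⁺] = 1·log(0.00183) − log Q = -2.7375 − (-0.0676) = -2.6699; [Cr²⁺] = 10^(-2.6699) ≈ 0.0021 M.

0.0021 M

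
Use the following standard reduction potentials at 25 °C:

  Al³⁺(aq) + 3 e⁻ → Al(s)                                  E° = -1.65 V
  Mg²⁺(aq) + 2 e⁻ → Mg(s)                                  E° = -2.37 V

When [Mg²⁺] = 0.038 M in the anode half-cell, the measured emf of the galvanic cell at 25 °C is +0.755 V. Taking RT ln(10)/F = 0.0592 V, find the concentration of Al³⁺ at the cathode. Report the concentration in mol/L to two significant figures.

Al³⁺/Al is the cathode, Mg²⁺/Mg the anode: E°cell = +0.72 V, n = 6.
Overall reaction: 2 Al³⁺(aq) + 3 Mg(s) → 2 Al(s) + 3 Mg²⁺(aq); Q = [Mg²⁺]^3/[Al³⁺]^2.
From E = E° − (0.0592/n) log Q: log Q = (E° − E)·n/0.0592 = (+0.72 − (+0.755))·6/0.0592 = -3.5473.
So 2·log[Al³⁺] = 3·log(0.038) − log Q = -4.2606 − (-3.5473) = -0.7133; log[Al³⁺] = -0.7133 / 2 = -0.3567; [Al³⁺] = 10^(-0.3567) ≈ 0.44 M.

0.44 M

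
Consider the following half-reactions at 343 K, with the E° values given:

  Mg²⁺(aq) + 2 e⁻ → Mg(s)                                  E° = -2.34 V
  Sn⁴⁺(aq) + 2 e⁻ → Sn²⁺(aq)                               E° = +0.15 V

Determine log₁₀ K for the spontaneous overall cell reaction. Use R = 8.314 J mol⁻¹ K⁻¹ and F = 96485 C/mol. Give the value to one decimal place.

73.2

Cathode: Sn⁴⁺/Sn²⁺; anode: Mg²⁺/Mg. E°cell = (+0.15) − (-2.34) = +2.49 V, with n = 2.
ΔG° = −nFE° = −RT ln K, so ln K = nFE°/(RT) = (2)(96485)(+2.49) / ((8.314)(343)) = 168.494.
log₁₀ K = 168.494 / ln 10 = 73.2.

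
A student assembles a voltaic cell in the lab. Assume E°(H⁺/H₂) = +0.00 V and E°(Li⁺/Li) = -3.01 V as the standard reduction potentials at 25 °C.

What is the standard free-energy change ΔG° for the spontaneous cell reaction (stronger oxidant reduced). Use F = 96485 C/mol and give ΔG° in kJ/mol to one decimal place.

-580.8 kJ/mol

H⁺/H₂ (E° = +0.00 V) is the cathode; Li⁺/Li (E° = -3.01 V) is the anode, so E°cell = +3.01 V.
Balancing electrons gives n = 2 (lcm of 2 and 1).
ΔG° = −nFE° = −(2)(96485)(+3.01) = -580,840 J = -580.8 kJ/mol.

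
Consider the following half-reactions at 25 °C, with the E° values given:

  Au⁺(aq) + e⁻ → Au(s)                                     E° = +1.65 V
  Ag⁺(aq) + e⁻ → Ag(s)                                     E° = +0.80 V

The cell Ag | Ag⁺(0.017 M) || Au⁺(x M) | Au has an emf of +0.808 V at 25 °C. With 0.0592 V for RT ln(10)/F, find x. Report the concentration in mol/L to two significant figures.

0.0033 M

Au⁺/Au is the cathode, Ag⁺/Ag the anode: E°cell = +0.85 V, n = 1.
Overall reaction: Au⁺(aq) + Ag(s) → Au(s) + Ag⁺(aq); Q = [Ag⁺]^1/[Au⁺]^1.
From E = E° − (0.0592/n) log Q: log Q = (E° − E)·n/0.0592 = (+0.85 − (+0.808))·1/0.0592 = 0.7095.
So 1·log[Au⁺] = 1·log(0.017) − log Q = -1.7696 − (0.7095) = -2.4791; [Au⁺] = 10^(-2.4791) ≈ 0.0033 M.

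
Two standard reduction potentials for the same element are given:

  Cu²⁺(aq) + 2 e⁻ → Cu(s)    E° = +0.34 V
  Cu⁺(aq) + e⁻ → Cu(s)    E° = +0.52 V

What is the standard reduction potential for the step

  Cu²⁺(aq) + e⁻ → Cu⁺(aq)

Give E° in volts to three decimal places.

Sequential free energies add, so n₃E°₃ = n₁E°₁ + n₂E°₂.
With n₃ = 2, and the known step contributing 1×(+0.52) V, the unknown satisfies 1·E° = 2×(+0.34) − 1×(+0.52) = +0.160.
E° = +0.160 / 1 = +0.160 V.

+0.160 V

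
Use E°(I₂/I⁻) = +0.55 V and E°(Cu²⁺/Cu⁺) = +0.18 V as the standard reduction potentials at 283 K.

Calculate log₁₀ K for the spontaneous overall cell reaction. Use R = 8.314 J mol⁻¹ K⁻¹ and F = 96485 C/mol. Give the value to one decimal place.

13.2

Cathode: I₂/I⁻; anode: Cu²⁺/Cu⁺. E°cell = (+0.55) − (+0.18) = +0.37 V, with n = 2.
ΔG° = −nFE° = −RT ln K, so ln K = nFE°/(RT) = (2)(96485)(+0.37) / ((8.314)(283)) = 30.346.
log₁₀ K = 30.346 / ln 10 = 13.2.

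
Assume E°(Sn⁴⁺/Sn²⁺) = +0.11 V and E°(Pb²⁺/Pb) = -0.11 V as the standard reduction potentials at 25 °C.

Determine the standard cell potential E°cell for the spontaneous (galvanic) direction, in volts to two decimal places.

+0.22 V

The Sn⁴⁺/Sn²⁺ couple has the higher reduction potential, so it is the cathode; Pb²⁺/Pb is oxidised at the anode.
E°cell = E°(cathode) − E°(anode) = (+0.11) − (-0.11) = +0.22 V.
Since E°cell > 0, the reaction is spontaneous under standard conditions.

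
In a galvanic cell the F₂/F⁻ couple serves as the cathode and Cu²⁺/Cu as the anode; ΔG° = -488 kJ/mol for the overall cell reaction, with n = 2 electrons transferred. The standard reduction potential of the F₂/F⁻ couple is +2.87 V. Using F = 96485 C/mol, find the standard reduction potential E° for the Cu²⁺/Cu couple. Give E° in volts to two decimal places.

+0.34 V

E°cell = −ΔG°/(nF) = −(-488×10³)/((2)(96485)) = +2.529 V.
Since F₂/F⁻ is the cathode and Cu²⁺/Cu the anode, E°cell = E°(F₂/F⁻) − E°(Cu²⁺/Cu).
So E°(Cu²⁺/Cu) = E°(F₂/F⁻) − E°cell = (+2.87) − (+2.529) = +0.34 V.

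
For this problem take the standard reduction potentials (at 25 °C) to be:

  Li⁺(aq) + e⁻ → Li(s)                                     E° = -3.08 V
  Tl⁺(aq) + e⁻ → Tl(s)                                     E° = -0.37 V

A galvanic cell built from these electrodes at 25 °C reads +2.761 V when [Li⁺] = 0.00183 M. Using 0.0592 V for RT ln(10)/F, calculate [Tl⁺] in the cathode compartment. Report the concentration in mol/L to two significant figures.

Tl⁺/Tl is the cathode, Li⁺/Li the anode: E°cell = +2.71 V, n = 1.
Overall reaction: Tl⁺(aq) + Li(s) → Tl(s) + Li⁺(aq); Q = [Li⁺]^1/[Tl⁺]^1.
From E = E° − (0.0592/n) log Q: log Q = (E° − E)·n/0.0592 = (+2.71 − (+2.761))·1/0.0592 = -0.8615.
So 1·log[Tl⁺] = 1·log(0.00183) − log Q = -2.7375 − (-0.8615) = -1.8760; [Tl⁺] = 10^(-1.8760) ≈ 0.013 M.

0.013 M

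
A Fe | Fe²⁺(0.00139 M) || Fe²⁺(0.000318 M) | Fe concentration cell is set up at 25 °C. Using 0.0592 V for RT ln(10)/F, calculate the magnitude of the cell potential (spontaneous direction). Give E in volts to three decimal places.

For a concentration cell E°cell = 0. The 0.00139 M side is the cathode (reduction is favoured where [Fe²⁺] is higher).
With n = 2, E = −(0.0592/2) log([Fe²⁺]ₐₙ/[Fe²⁺]꜀ₐₜ) = −(0.0592/2) log(0.000318/0.00139) = −(0.0592/2)(-0.641) = +0.019 V.

+0.019 V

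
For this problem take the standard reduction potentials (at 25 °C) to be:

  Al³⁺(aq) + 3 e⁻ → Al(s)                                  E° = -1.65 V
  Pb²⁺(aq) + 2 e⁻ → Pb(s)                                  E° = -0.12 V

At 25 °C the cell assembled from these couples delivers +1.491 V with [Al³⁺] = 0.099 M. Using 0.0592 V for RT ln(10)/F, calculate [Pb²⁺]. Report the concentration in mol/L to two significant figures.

0.010 M

Pb²⁺/Pb is the cathode, Al³⁺/Al the anode: E°cell = +1.53 V, n = 6.
Overall reaction: 3 Pb²⁺(aq) + 2 Al(s) → 3 Pb(s) + 2 Al³⁺(aq); Q = [Al³⁺]^2/[Pb²⁺]^3.
From E = E° − (0.0592/n) log Q: log Q = (E° − E)·n/0.0592 = (+1.53 − (+1.491))·6/0.0592 = 3.9527.
So 3·log[Pb²⁺] = 2·log(0.099) − log Q = -2.0087 − (3.9527) = -5.9614; log[Pb²⁺] = -5.9614 / 3 = -1.9871; [Pb²⁺] = 10^(-1.9871) ≈ 0.010 M.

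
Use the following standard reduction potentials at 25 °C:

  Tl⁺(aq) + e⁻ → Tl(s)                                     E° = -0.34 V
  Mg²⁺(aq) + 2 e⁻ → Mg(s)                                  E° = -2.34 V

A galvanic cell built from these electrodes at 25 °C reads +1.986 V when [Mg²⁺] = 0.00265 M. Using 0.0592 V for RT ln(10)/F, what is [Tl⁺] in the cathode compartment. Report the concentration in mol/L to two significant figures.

Tl⁺/Tl is the cathode, Mg²⁺/Mg the anode: E°cell = +2.00 V, n = 2.
Overall reaction: 2 Tl⁺(aq) + Mg(s) → 2 Tl(s) + Mg²⁺(aq); Q = [Mg²⁺]^1/[Tl⁺]^2.
From E = E° − (0.0592/n) log Q: log Q = (E° − E)·n/0.0592 = (+2.00 − (+1.986))·2/0.0592 = 0.4730.
So 2·log[Tl⁺] = 1·log(0.00265) − log Q = -2.5768 − (0.4730) = -3.0498; log[Tl⁺] = -3.0498 / 2 = -1.5249; [Tl⁺] = 10^(-1.5249) ≈ 0.030 M.

0.030 M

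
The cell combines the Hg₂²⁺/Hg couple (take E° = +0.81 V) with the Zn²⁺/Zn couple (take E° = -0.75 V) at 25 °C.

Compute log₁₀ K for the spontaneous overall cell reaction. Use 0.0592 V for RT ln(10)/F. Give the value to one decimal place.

52.7

Cathode: Hg₂²⁺/Hg; anode: Zn²⁺/Zn. E°cell = +1.56 V, n = 2.
log K = nE°cell / 0.0592 = (2)(+1.56) / 0.0592 = 52.7.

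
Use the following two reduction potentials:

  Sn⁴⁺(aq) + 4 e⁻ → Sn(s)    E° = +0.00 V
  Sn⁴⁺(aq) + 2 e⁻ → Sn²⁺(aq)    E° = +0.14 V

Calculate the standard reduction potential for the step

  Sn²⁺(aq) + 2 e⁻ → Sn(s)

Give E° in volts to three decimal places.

Sequential free energies add, so n₃E°₃ = n₁E°₁ + n₂E°₂.
With n₃ = 4, and the known step contributing 2×(+0.14) V, the unknown satisfies 2·E° = 4×(+0.00) − 2×(+0.14) = -0.280.
E° = -0.280 / 2 = -0.140 V.

-0.140 V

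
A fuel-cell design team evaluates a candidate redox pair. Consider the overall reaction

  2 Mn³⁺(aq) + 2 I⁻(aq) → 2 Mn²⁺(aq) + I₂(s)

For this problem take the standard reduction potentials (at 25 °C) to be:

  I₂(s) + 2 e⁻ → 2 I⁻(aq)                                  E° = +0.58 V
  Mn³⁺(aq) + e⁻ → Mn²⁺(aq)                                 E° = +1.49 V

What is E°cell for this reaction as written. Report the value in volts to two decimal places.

+0.91 V

The Mn³⁺/Mn²⁺ couple has the higher reduction potential, so it is the cathode; I₂/I⁻ is oxidised at the anode.
E°cell = E°(cathode) − E°(anode) = (+1.49) − (+0.58) = +0.91 V.
Since E°cell > 0, the reaction is spontaneous under standard conditions.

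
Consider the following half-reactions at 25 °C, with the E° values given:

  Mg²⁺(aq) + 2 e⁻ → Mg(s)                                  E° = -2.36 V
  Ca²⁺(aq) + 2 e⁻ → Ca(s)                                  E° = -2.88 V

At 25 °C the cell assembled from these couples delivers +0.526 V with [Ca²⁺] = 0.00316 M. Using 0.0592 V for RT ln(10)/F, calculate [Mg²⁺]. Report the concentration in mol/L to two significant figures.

0.0050 M

Mg²⁺/Mg is the cathode, Ca²⁺/Ca the anode: E°cell = +0.52 V, n = 2.
Overall reaction: Mg²⁺(aq) + Ca(s) → Mg(s) + Ca²⁺(aq); Q = [Ca²⁺]^1/[Mg²⁺]^1.
From E = E° − (0.0592/n) log Q: log Q = (E° − E)·n/0.0592 = (+0.52 − (+0.526))·2/0.0592 = -0.2027.
So 1·log[Mg²⁺] = 1·log(0.00316) − log Q = -2.5003 − (-0.2027) = -2.2976; [Mg²⁺] = 10^(-2.2976) ≈ 0.0050 M.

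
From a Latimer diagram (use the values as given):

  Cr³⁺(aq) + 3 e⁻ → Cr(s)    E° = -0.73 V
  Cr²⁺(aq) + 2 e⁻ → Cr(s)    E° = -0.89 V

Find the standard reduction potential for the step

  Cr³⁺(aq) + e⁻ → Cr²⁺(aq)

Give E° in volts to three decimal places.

Sequential free energies add, so n₃E°₃ = n₁E°₁ + n₂E°₂.
With n₃ = 3, and the known step contributing 2×(-0.89) V, the unknown satisfies 1·E° = 3×(-0.73) − 2×(-0.89) = -0.410.
E° = -0.410 / 1 = -0.410 V.

-0.410 V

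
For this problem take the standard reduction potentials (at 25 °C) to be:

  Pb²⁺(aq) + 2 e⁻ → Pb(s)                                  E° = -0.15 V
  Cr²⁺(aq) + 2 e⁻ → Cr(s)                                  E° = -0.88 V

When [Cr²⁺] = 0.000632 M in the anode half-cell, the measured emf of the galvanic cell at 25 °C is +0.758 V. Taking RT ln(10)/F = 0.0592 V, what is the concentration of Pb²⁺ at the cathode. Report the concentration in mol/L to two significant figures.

Pb²⁺/Pb is the cathode, Cr²⁺/Cr the anode: E°cell = +0.73 V, n = 2.
Overall reaction: Pb²⁺(aq) + Cr(s) → Pb(s) + Cr²⁺(aq); Q = [Cr²⁺]^1/[Pb²⁺]^1.
From E = E° − (0.0592/n) log Q: log Q = (E° − E)·n/0.0592 = (+0.73 − (+0.758))·2/0.0592 = -0.9459.
So 1·log[Pb²⁺] = 1·log(0.000632) − log Q = -3.1993 − (-0.9459) = -2.2534; [Pb²⁺] = 10^(-2.2534) ≈ 0.0056 M.

0.0056 M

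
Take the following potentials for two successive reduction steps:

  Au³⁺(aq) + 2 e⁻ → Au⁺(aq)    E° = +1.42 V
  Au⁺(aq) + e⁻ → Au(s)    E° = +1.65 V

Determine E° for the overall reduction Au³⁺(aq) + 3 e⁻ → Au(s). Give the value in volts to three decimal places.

Adding the free-energy changes (−nFE°) of the two steps gives −n₃FE°₃ = −n₁FE°₁ − n₂FE°₂.
E°₃ = (2×+1.42 + 1×+1.65) / 3 = (+4.490) / 3 = +1.497 V.
Simply averaging or adding the two E° values would be wrong; the electron-weighted sum is required.

+1.497 V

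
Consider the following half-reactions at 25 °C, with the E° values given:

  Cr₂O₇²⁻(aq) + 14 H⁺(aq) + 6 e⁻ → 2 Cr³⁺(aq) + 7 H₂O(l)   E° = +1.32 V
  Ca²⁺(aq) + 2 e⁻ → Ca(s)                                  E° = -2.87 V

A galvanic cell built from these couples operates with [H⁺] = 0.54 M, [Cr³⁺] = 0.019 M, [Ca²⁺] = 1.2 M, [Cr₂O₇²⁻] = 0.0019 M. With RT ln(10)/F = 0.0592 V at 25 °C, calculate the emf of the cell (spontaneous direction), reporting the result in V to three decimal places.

Cr₂O₇²⁻/Cr³⁺ is the cathode (higher E°), Ca²⁺/Ca the anode: E°cell = +1.32 − (-2.87) = +4.19 V, n = 6.
Overall: Cr₂O₇²⁻(aq) + 14 H⁺(aq) + 3 Ca(s) → 2 Cr³⁺(aq) + 7 H₂O(l) + 3 Ca²⁺(aq)
Q = [Cr³⁺]^2·[Ca²⁺]^3 / ([Cr₂O₇²⁻]·[H⁺]^14); log Q = 3.263.
E = E° − (0.0592/n) log Q = +4.19 − (0.0592/6)(3.263) = +4.158 V.

+4.158 V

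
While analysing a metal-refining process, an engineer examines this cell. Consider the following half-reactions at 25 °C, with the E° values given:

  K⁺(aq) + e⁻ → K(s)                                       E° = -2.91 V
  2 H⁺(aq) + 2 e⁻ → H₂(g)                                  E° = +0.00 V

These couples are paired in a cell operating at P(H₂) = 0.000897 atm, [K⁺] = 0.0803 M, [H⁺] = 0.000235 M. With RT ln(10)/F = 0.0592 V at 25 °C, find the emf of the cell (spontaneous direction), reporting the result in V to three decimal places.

H⁺/H₂ is the cathode (higher E°), K⁺/K the anode: E°cell = +0.00 − (-2.91) = +2.91 V, n = 2.
Overall: 2 H⁺(aq) + 2 K(s) → H₂(g) + 2 K⁺(aq)
Q = P(H₂)·[K⁺]^2 / ([H⁺]^2); log Q = 2.020.
E = E° − (0.0592/n) log Q = +2.91 − (0.0592/2)(2.020) = +2.850 V.

+2.850 V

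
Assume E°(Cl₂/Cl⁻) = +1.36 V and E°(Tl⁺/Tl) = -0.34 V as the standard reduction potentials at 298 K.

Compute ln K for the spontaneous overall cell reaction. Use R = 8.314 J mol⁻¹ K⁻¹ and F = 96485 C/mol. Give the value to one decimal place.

132.4

Cathode: Cl₂/Cl⁻; anode: Tl⁺/Tl. E°cell = (+1.36) − (-0.34) = +1.70 V, with n = 2.
ΔG° = −nFE° = −RT ln K, so ln K = nFE°/(RT) = (2)(96485)(+1.70) / ((8.314)(298)) = 132.407.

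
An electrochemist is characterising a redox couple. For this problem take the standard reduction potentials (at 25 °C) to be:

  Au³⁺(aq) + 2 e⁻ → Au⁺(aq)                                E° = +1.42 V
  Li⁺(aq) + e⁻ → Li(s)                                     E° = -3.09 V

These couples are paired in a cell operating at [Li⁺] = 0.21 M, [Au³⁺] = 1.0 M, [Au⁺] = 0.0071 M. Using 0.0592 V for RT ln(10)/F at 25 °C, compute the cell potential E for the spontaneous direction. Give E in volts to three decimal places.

Au³⁺/Au⁺ is the cathode (higher E°), Li⁺/Li the anode: E°cell = +1.42 − (-3.09) = +4.51 V, n = 2.
Overall: Au³⁺(aq) + 2 Li(s) → Au⁺(aq) + 2 Li⁺(aq)
Q = [Au⁺]·[Li⁺]^2 / ([Au³⁺]); log Q = -3.504.
E = E° − (0.0592/n) log Q = +4.51 − (0.0592/2)(-3.504) = +4.614 V.

+4.614 V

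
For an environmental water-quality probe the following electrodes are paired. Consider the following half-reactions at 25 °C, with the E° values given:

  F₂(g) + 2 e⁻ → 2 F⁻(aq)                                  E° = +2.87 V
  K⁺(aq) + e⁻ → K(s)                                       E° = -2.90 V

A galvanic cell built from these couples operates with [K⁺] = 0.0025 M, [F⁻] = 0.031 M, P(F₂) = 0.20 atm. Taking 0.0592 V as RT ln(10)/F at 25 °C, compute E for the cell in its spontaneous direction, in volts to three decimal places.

F₂/F⁻ is the cathode (higher E°), K⁺/K the anode: E°cell = +2.87 − (-2.90) = +5.77 V, n = 2.
Overall: F₂(g) + 2 K(s) → 2 F⁻(aq) + 2 K⁺(aq)
Q = [F⁻]^2·[K⁺]^2 / (P(F₂)); log Q = -7.522.
E = E° − (0.0592/n) log Q = +5.77 − (0.0592/2)(-7.522) = +5.993 V.

+5.993 V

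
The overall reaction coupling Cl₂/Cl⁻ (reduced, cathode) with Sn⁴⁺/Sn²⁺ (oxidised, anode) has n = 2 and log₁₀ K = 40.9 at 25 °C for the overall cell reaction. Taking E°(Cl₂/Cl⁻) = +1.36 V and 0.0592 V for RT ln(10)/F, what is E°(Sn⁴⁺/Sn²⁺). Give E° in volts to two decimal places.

E°cell = (0.0592/n)·log K = (0.0592/2)(40.9) = +1.211 V.
Since Cl₂/Cl⁻ is the cathode and Sn⁴⁺/Sn²⁺ the anode, E°cell = E°(Cl₂/Cl⁻) − E°(Sn⁴⁺/Sn²⁺).
So E°(Sn⁴⁺/Sn²⁺) = E°(Cl₂/Cl⁻) − E°cell = (+1.36) − (+1.211) = +0.15 V.

+0.15 V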